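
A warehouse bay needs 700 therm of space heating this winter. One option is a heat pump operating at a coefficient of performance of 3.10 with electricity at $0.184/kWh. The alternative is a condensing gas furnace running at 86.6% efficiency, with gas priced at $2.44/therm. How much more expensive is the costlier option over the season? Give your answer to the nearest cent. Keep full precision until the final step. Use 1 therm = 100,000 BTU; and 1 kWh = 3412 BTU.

Heat load = 700 therm × 100,000 = 70,000,000 BTU
Gas: input = 70,000,000 / 0.866 = 80,831,409 BTU = 808.3 therm → 808.3 × $2.44 = $1,972.29
Heat pump: 70,000,000 BTU / 3412 = 20,520 kWh heat; / 3.10 = 6,618 kWh in → × $0.184 = $1,217.71
Difference = |$1,972.29 − $1,217.71| = $754.57

$754.57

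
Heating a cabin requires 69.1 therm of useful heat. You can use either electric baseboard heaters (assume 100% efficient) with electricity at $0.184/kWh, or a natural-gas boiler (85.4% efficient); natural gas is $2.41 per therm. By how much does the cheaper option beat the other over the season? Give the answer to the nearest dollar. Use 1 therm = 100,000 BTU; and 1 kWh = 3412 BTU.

Heat load = 69.1 therm × 100,000 = 6,910,000 BTU
Gas: input = 6,910,000 / 0.854 = 8,091,335 BTU = 80.91 therm → 80.91 × $2.41 = $195.00
Electric: 6,910,000 BTU / 3412 = 2,025 kWh → × $0.184 = $372.64
Difference = |$195.00 − $372.64| = $177.64 ≈ $178

$178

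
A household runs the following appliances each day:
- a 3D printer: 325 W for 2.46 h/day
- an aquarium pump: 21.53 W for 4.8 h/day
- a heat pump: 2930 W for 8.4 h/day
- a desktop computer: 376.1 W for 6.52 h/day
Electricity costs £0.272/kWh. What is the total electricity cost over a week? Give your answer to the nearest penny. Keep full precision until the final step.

£53.25

3D printer: 325 W × 2.46 h × 7 d = 5,596 Wh = 5.596 kWh
aquarium pump: 21.53 W × 4.8 h × 7 d = 723 Wh = 0.7234 kWh
heat pump: 2930 W × 8.4 h × 7 d = 172,284 Wh = 172.3 kWh
desktop computer: 376.1 W × 6.52 h × 7 d = 17,165 Wh = 17.17 kWh
Total energy = 5.596 + 0.7234 + 172.3 + 17.17 = 195.8 kWh
Cost = 195.8 kWh × £0.272 = £53.25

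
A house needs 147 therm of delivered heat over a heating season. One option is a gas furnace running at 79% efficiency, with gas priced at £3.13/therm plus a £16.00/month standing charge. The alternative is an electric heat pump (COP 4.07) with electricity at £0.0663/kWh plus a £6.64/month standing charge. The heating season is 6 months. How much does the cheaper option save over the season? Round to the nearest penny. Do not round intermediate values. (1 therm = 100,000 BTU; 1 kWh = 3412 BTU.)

£568.40

Heat load = 147 therm × 100,000 = 14,700,000 BTU
Gas: input = 14,700,000 / 0.79 = 18,607,595 BTU = 186.1 therm → 186.1 × £3.13 = £582.42; + 6 × £16.00 standing = £678.42
Heat pump: 14,700,000 BTU / 3412 = 4,308 kWh heat; / 4.07 = 1,059 kWh in → × £0.0663 = £70.18; + 6 × £6.64 standing = £110.02
Difference = |£678.42 − £110.02| = £568.40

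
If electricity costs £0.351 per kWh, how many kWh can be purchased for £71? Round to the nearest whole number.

£71 / £0.351 per kWh = 202.3 kWh

202 kWh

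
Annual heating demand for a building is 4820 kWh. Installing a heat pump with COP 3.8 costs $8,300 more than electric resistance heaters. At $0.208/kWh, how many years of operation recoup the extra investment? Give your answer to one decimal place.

Resistance: 4820 kWh × $0.208 = $1,002.56/yr
Heat pump: 4820 / 3.8 = 1268 kWh in → × $0.208 = $263.83/yr
Annual savings = $738.73
Payback = $8,300 / $738.73 = 11.2 years

11.2 years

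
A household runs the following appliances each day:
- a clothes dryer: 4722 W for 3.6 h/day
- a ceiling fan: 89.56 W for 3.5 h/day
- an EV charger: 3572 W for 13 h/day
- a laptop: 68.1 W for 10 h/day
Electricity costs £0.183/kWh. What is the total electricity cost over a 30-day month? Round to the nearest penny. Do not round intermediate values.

£353.72

clothes dryer: 4722 W × 3.6 h × 30 d = 509,976 Wh = 510 kWh
ceiling fan: 89.56 W × 3.5 h × 30 d = 9,404 Wh = 9.404 kWh
EV charger: 3572 W × 13 h × 30 d = 1,393,080 Wh = 1,393 kWh
laptop: 68.1 W × 10 h × 30 d = 20,430 Wh = 20.43 kWh
Total energy = 510 + 9.404 + 1,393 + 20.43 = 1,933 kWh
Cost = 1,933 kWh × £0.183 = £353.72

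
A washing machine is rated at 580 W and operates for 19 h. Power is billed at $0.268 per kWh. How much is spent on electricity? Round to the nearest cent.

$2.95

Energy = 580 W × 19 h = 11,020 Wh = 11.02 kWh
Cost = 11.02 kWh × $0.268/kWh = $2.95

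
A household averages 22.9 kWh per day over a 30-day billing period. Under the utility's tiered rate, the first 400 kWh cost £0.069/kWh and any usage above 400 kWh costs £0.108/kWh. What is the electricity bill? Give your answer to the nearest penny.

Usage = 22.9 kWh/day × 30 days = 687 kWh
First 400 kWh × £0.069 = £27.60
Remaining 287 kWh × £0.108 = £31.00
Total = £58.60

£58.60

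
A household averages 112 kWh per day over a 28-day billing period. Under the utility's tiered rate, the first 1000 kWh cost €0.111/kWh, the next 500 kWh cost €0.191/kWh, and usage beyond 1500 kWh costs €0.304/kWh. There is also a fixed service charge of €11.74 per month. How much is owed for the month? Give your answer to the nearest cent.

€715.58

Usage = 112 kWh/day × 28 days = 3136 kWh
First 1000 kWh × €0.111 = €111.00
Next 500 kWh × €0.191 = €95.50
Remaining 1636 kWh × €0.304 = €497.34
Energy charge = €703.84; + service €11.74 = €715.58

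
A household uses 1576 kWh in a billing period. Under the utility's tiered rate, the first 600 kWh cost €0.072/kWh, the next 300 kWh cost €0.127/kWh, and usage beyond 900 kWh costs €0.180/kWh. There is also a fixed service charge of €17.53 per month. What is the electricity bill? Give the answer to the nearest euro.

€221

First 600 kWh × €0.072 = €43.20
Next 300 kWh × €0.127 = €38.10
Remaining 676 kWh × €0.180 = €121.68
Energy charge = €202.98; + service €17.53 = €220.51 ≈ €221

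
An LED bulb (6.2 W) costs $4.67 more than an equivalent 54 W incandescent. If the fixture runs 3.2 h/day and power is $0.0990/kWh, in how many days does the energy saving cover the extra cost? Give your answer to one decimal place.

308.4 days

Power saved = 54 − 6.2 = 47.8 W
Daily energy saved = 47.8 W × 3.2 h = 153 Wh = 0.15296 kWh
Daily savings = 0.15296 × $0.0990 = $0.0151
Payback = $4.67 / $0.0151 per day = 308.4 days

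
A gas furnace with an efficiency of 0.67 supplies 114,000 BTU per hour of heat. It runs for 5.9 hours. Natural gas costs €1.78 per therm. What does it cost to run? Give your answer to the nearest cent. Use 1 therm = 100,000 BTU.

Heat delivered = 114,000 BTU/h × 5.9 h = 672,600 BTU
Gas input = 672,600 / 0.67 = 1,003,881 BTU
= 1,003,881 / 100,000 = 10.04 therm
Cost = 10.04 × €1.78/therm = €17.87

€17.87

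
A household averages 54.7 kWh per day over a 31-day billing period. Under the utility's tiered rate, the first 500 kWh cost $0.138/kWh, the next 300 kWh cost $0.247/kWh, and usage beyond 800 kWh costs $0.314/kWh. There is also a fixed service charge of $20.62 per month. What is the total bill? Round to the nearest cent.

Usage = 54.7 kWh/day × 31 days = 1695.7 kWh
First 500 kWh × $0.138 = $69.00
Next 300 kWh × $0.247 = $74.10
Remaining 895.7 kWh × $0.314 = $281.25
Energy charge = $424.35; + service $20.62 = $444.97

$444.97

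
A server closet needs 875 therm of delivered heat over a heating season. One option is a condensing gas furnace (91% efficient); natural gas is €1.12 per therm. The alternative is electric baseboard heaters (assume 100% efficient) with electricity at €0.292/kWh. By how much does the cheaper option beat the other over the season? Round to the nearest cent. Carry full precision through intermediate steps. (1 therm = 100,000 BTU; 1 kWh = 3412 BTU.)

Heat load = 875 therm × 100,000 = 87,500,000 BTU
Gas: input = 87,500,000 / 0.91 = 96,153,846 BTU = 961.5 therm → 961.5 × €1.12 = €1,076.92
Electric: 87,500,000 BTU / 3412 = 25,640 kWh → × €0.292 = €7,488.28
Difference = |€1,076.92 − €7,488.28| = €6,411.35

€6411.35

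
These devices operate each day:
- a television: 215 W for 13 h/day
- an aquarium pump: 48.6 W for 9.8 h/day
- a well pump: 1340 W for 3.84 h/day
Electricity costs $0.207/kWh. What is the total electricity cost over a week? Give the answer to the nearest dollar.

television: 215 W × 13 h × 7 d = 19,565 Wh = 19.57 kWh
aquarium pump: 48.6 W × 9.8 h × 7 d = 3,334 Wh = 3.334 kWh
well pump: 1340 W × 3.84 h × 7 d = 36,019 Wh = 36.02 kWh
Total energy = 19.57 + 3.334 + 36.02 = 58.92 kWh
Cost = 58.92 kWh × $0.207 = $12.20 ≈ $12

$12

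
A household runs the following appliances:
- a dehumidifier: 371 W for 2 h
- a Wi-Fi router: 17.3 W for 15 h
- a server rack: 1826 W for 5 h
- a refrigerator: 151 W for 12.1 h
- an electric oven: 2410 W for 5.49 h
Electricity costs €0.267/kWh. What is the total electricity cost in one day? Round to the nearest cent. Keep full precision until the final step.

dehumidifier: 371 W × 2 h = 742 Wh = 0.742 kWh
Wi-Fi router: 17.3 W × 15 h = 260 Wh = 0.2595 kWh
server rack: 1826 W × 5 h = 9,130 Wh = 9.13 kWh
refrigerator: 151 W × 12.1 h = 1,827 Wh = 1.827 kWh
electric oven: 2410 W × 5.49 h = 13,231 Wh = 13.23 kWh
Total energy = 0.742 + 0.2595 + 9.13 + 1.827 + 13.23 = 25.19 kWh
Cost = 25.19 kWh × €0.267 = €6.73

€6.73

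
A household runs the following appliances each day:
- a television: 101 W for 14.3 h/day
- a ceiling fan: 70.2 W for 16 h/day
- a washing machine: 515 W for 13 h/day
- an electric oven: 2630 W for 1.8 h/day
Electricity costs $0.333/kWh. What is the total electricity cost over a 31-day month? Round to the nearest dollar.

television: 101 W × 14.3 h × 31 d = 44,773 Wh = 44.77 kWh
ceiling fan: 70.2 W × 16 h × 31 d = 34,819 Wh = 34.82 kWh
washing machine: 515 W × 13 h × 31 d = 207,545 Wh = 207.5 kWh
electric oven: 2630 W × 1.8 h × 31 d = 146,754 Wh = 146.8 kWh
Total energy = 44.77 + 34.82 + 207.5 + 146.8 = 433.9 kWh
Cost = 433.9 kWh × $0.333 = $144.49 ≈ $144

$144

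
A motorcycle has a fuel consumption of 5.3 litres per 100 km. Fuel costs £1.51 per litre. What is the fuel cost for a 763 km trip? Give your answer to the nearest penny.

Fuel = 5.3 L/100 km × 763 km / 100 = 40.44 L
Cost = 40.44 L × £1.51/L = £61.06

£61.06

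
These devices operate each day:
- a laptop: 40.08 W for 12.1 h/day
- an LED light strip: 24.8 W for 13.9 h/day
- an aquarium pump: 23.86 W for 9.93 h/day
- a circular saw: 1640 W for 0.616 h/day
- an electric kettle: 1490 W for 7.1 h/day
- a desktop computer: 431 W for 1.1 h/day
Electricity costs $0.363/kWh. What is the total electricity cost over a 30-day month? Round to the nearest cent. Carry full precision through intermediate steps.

laptop: 40.08 W × 12.1 h × 30 d = 14,549 Wh = 14.55 kWh
LED light strip: 24.8 W × 13.9 h × 30 d = 10,342 Wh = 10.34 kWh
aquarium pump: 23.86 W × 9.93 h × 30 d = 7,108 Wh = 7.108 kWh
circular saw: 1640 W × 0.616 h × 30 d = 30,307 Wh = 30.31 kWh
electric kettle: 1490 W × 7.1 h × 30 d = 317,370 Wh = 317.4 kWh
desktop computer: 431 W × 1.1 h × 30 d = 14,223 Wh = 14.22 kWh
Total energy = 14.55 + 10.34 + 7.108 + 30.31 + 317.4 + 14.22 = 393.9 kWh
Cost = 393.9 kWh × $0.363 = $142.99

$142.99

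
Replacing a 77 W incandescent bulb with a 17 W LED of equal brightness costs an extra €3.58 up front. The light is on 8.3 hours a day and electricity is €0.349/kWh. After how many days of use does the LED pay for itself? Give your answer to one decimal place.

20.6 days

Power saved = 77 − 17 = 60 W
Daily energy saved = 60 W × 8.3 h = 498 Wh = 0.498 kWh
Daily savings = 0.498 × €0.349 = €0.1738
Payback = €3.58 / €0.1738 per day = 20.6 days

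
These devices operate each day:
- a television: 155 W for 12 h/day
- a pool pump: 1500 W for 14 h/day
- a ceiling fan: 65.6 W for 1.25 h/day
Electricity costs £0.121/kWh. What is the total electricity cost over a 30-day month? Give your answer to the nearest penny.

television: 155 W × 12 h × 30 d = 55,800 Wh = 55.8 kWh
pool pump: 1500 W × 14 h × 30 d = 630,000 Wh = 630 kWh
ceiling fan: 65.6 W × 1.25 h × 30 d = 2,460 Wh = 2.46 kWh
Total energy = 55.8 + 630 + 2.46 = 688.3 kWh
Cost = 688.3 kWh × £0.121 = £83.28

£83.28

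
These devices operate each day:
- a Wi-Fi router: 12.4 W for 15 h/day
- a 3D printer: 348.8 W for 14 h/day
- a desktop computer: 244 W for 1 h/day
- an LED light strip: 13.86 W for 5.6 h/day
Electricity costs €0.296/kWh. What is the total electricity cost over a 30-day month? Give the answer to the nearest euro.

€48

Wi-Fi router: 12.4 W × 15 h × 30 d = 5,580 Wh = 5.58 kWh
3D printer: 348.8 W × 14 h × 30 d = 146,496 Wh = 146.5 kWh
desktop computer: 244 W × 1 h × 30 d = 7,320 Wh = 7.32 kWh
LED light strip: 13.86 W × 5.6 h × 30 d = 2,328 Wh = 2.328 kWh
Total energy = 5.58 + 146.5 + 7.32 + 2.328 = 161.7 kWh
Cost = 161.7 kWh × €0.296 = €47.87 ≈ €48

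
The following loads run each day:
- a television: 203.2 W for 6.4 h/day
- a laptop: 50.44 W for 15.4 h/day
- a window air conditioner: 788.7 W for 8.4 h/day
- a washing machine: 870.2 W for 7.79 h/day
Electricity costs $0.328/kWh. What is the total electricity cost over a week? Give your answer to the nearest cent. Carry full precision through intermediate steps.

television: 203.2 W × 6.4 h × 7 d = 9,103 Wh = 9.103 kWh
laptop: 50.44 W × 15.4 h × 7 d = 5,437 Wh = 5.437 kWh
window air conditioner: 788.7 W × 8.4 h × 7 d = 46,376 Wh = 46.38 kWh
washing machine: 870.2 W × 7.79 h × 7 d = 47,452 Wh = 47.45 kWh
Total energy = 9.103 + 5.437 + 46.38 + 47.45 = 108.4 kWh
Cost = 108.4 kWh × $0.328 = $35.54

$35.54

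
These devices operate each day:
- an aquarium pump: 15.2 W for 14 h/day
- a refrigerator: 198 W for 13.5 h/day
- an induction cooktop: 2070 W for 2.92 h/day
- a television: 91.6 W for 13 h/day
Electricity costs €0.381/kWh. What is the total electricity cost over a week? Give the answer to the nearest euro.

€27

aquarium pump: 15.2 W × 14 h × 7 d = 1,490 Wh = 1.49 kWh
refrigerator: 198 W × 13.5 h × 7 d = 18,711 Wh = 18.71 kWh
induction cooktop: 2070 W × 2.92 h × 7 d = 42,311 Wh = 42.31 kWh
television: 91.6 W × 13 h × 7 d = 8,336 Wh = 8.336 kWh
Total energy = 1.49 + 18.71 + 42.31 + 8.336 = 70.85 kWh
Cost = 70.85 kWh × €0.381 = €26.99 ≈ €27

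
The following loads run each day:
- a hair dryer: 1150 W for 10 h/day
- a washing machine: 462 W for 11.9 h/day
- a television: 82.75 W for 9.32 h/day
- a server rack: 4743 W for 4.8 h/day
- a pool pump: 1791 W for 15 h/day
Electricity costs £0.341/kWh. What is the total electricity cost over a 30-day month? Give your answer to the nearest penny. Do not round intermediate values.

hair dryer: 1150 W × 10 h × 30 d = 345,000 Wh = 345 kWh
washing machine: 462 W × 11.9 h × 30 d = 164,934 Wh = 164.9 kWh
television: 82.75 W × 9.32 h × 30 d = 23,137 Wh = 23.14 kWh
server rack: 4743 W × 4.8 h × 30 d = 682,992 Wh = 683 kWh
pool pump: 1791 W × 15 h × 30 d = 805,950 Wh = 806 kWh
Total energy = 345 + 164.9 + 23.14 + 683 + 806 = 2,022 kWh
Cost = 2,022 kWh × £0.341 = £689.51

£689.51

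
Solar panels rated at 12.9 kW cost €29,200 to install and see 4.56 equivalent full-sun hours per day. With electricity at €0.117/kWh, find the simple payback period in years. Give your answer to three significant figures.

11.6 years

Daily generation = 12.9 kW × 4.56 h = 58.82 kWh
Annual generation = 58.82 × 365 = 21471 kWh
Annual savings = 21471 × €0.117 = €2,512.08
Payback = €29,200 / €2,512.08 = 11.6 years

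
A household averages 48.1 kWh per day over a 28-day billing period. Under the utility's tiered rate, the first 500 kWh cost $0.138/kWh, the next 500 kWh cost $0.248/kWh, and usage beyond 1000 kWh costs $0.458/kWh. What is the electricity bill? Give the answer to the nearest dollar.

$352

Usage = 48.1 kWh/day × 28 days = 1346.8 kWh
First 500 kWh × $0.138 = $69.00
Next 500 kWh × $0.248 = $124.00
Remaining 346.8 kWh × $0.458 = $158.83
Total = $351.83 ≈ $352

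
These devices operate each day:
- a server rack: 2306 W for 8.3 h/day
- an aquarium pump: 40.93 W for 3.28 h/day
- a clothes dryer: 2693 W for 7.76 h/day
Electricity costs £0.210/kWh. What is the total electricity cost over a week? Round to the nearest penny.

£59.05

server rack: 2306 W × 8.3 h × 7 d = 133,979 Wh = 134 kWh
aquarium pump: 40.93 W × 3.28 h × 7 d = 940 Wh = 0.9398 kWh
clothes dryer: 2693 W × 7.76 h × 7 d = 146,284 Wh = 146.3 kWh
Total energy = 134 + 0.9398 + 146.3 = 281.2 kWh
Cost = 281.2 kWh × £0.210 = £59.05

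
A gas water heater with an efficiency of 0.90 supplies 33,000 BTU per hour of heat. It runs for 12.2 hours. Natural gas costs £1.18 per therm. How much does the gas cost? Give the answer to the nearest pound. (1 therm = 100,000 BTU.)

Heat delivered = 33,000 BTU/h × 12.2 h = 402,600 BTU
Gas input = 402,600 / 0.90 = 447,333 BTU
= 447,333 / 100,000 = 4.473 therm
Cost = 4.473 × £1.18/therm = £5.28 ≈ £5

£5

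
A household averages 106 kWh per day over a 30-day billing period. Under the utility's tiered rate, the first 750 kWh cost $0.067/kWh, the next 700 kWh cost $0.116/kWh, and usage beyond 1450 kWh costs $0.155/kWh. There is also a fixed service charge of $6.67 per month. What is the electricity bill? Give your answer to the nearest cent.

Usage = 106 kWh/day × 30 days = 3180 kWh
First 750 kWh × $0.067 = $50.25
Next 700 kWh × $0.116 = $81.20
Remaining 1730 kWh × $0.155 = $268.15
Energy charge = $399.60; + service $6.67 = $406.27

$406.27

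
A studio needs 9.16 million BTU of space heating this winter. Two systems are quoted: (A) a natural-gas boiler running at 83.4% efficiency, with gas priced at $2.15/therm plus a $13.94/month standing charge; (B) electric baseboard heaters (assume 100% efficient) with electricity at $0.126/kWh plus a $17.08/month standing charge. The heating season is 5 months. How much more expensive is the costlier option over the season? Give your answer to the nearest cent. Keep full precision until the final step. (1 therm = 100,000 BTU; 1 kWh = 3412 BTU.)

$117.83

Heat load = 9.16 × 10⁶ BTU = 9,160,000 BTU
Gas: input = 9,160,000 / 0.834 = 10,983,213 BTU = 109.8 therm → 109.8 × $2.15 = $236.14; + 5 × $13.94 standing = $305.84
Electric: 9,160,000 BTU / 3412 = 2,685 kWh → × $0.126 = $338.26; + 5 × $17.08 standing = $423.66
Difference = |$305.84 − $423.66| = $117.83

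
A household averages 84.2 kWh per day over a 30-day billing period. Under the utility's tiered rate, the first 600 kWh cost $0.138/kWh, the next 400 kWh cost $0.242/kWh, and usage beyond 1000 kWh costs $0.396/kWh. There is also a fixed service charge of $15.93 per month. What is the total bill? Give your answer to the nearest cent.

Usage = 84.2 kWh/day × 30 days = 2526 kWh
First 600 kWh × $0.138 = $82.80
Next 400 kWh × $0.242 = $96.80
Remaining 1526 kWh × $0.396 = $604.30
Energy charge = $783.90; + service $15.93 = $799.83

$799.83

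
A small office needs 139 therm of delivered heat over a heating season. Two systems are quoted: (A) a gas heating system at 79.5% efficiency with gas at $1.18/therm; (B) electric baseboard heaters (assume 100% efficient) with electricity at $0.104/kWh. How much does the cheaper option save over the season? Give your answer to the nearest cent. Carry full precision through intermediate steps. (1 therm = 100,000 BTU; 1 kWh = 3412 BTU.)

$217.37

Heat load = 139 therm × 100,000 = 13,900,000 BTU
Gas: input = 13,900,000 / 0.795 = 17,484,277 BTU = 174.8 therm → 174.8 × $1.18 = $206.31
Electric: 13,900,000 BTU / 3412 = 4,074 kWh → × $0.104 = $423.68
Difference = |$206.31 − $423.68| = $217.37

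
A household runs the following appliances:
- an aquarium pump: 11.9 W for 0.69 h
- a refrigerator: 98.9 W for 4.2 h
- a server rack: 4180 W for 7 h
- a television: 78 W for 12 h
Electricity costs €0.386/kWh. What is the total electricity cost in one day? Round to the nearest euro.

aquarium pump: 11.9 W × 0.69 h = 8 Wh = 0.008211 kWh
refrigerator: 98.9 W × 4.2 h = 415 Wh = 0.4154 kWh
server rack: 4180 W × 7 h = 29,260 Wh = 29.26 kWh
television: 78 W × 12 h = 936 Wh = 0.936 kWh
Total energy = 0.008211 + 0.4154 + 29.26 + 0.936 = 30.62 kWh
Cost = 30.62 kWh × €0.386 = €11.82 ≈ €12

€12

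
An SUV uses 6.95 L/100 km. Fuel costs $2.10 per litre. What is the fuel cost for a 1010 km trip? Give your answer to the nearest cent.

$147.41

Fuel = 6.95 L/100 km × 1010 km / 100 = 70.19 L
Cost = 70.19 L × $2.10/L = $147.41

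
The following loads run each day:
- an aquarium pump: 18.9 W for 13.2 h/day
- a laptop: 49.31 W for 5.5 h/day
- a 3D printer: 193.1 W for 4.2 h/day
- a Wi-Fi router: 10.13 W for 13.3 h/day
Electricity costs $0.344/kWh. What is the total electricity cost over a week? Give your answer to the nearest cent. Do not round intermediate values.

aquarium pump: 18.9 W × 13.2 h × 7 d = 1,746 Wh = 1.746 kWh
laptop: 49.31 W × 5.5 h × 7 d = 1,898 Wh = 1.898 kWh
3D printer: 193.1 W × 4.2 h × 7 d = 5,677 Wh = 5.677 kWh
Wi-Fi router: 10.13 W × 13.3 h × 7 d = 943 Wh = 0.9431 kWh
Total energy = 1.746 + 1.898 + 5.677 + 0.9431 = 10.27 kWh
Cost = 10.27 kWh × $0.344 = $3.53

$3.53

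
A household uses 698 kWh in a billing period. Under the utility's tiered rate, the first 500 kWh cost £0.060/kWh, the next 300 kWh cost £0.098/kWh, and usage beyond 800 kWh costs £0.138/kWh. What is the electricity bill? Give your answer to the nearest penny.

£49.40

First 500 kWh × £0.060 = £30.00
Next 198 kWh × £0.098 = £19.40
Remaining tier: 0 kWh (not reached)
Total = £49.40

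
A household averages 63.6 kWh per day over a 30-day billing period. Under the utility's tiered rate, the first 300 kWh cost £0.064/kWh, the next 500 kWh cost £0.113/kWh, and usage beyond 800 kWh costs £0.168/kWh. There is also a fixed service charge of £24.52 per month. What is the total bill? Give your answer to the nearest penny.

Usage = 63.6 kWh/day × 30 days = 1908 kWh
First 300 kWh × £0.064 = £19.20
Next 500 kWh × £0.113 = £56.50
Remaining 1108 kWh × £0.168 = £186.14
Energy charge = £261.84; + service £24.52 = £286.36

£286.36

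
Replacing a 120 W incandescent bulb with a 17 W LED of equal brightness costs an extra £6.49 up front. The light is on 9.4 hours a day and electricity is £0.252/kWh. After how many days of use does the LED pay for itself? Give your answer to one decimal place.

Power saved = 120 − 17 = 103 W
Daily energy saved = 103 W × 9.4 h = 968.2 Wh = 0.9682 kWh
Daily savings = 0.9682 × £0.252 = £0.2440
Payback = £6.49 / £0.2440 per day = 26.6 days

26.6 days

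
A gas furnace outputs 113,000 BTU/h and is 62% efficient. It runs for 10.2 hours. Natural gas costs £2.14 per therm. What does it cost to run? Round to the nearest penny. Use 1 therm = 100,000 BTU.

£39.78

Heat delivered = 113,000 BTU/h × 10.2 h = 1,152,600 BTU
Gas input = 1,152,600 / 0.62 = 1,859,032 BTU
= 1,859,032 / 100,000 = 18.59 therm
Cost = 18.59 × £2.14/therm = £39.78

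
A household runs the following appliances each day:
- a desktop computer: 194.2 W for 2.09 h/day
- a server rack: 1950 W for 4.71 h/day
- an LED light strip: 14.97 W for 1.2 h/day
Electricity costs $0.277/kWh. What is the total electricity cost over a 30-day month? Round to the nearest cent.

$79.85

desktop computer: 194.2 W × 2.09 h × 30 d = 12,176 Wh = 12.18 kWh
server rack: 1950 W × 4.71 h × 30 d = 275,535 Wh = 275.5 kWh
LED light strip: 14.97 W × 1.2 h × 30 d = 539 Wh = 0.5389 kWh
Total energy = 12.18 + 275.5 + 0.5389 = 288.3 kWh
Cost = 288.3 kWh × $0.277 = $79.85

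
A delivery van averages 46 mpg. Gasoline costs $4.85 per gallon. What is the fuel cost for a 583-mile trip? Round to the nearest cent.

Fuel = 583 mi / 46 mpg = 12.67 gal
Cost = 12.67 gal × $4.85/gal = $61.47

$61.47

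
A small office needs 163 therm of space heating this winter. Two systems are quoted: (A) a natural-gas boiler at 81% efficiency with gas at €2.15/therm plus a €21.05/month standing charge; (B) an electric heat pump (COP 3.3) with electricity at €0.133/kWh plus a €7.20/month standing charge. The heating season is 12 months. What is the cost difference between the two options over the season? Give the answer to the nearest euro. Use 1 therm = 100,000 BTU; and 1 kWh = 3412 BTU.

€406

Heat load = 163 therm × 100,000 = 16,300,000 BTU
Gas: input = 16,300,000 / 0.81 = 20,123,457 BTU = 201.2 therm → 201.2 × €2.15 = €432.65; + 12 × €21.05 standing = €685.25
Heat pump: 16,300,000 BTU / 3412 = 4,777 kWh heat; / 3.3 = 1,448 kWh in → × €0.133 = €192.54; + 12 × €7.20 standing = €278.94
Difference = |€685.25 − €278.94| = €406.32 ≈ €406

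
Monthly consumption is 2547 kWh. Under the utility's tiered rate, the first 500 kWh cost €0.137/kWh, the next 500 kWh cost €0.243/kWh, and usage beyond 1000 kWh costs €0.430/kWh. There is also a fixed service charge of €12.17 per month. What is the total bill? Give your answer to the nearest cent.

First 500 kWh × €0.137 = €68.50
Next 500 kWh × €0.243 = €121.50
Remaining 1547 kWh × €0.430 = €665.21
Energy charge = €855.21; + service €12.17 = €867.38

€867.38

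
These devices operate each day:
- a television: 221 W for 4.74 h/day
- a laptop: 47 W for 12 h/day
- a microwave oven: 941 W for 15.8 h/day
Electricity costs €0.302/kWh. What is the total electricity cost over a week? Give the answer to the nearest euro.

€35

television: 221 W × 4.74 h × 7 d = 7,333 Wh = 7.333 kWh
laptop: 47 W × 12 h × 7 d = 3,948 Wh = 3.948 kWh
microwave oven: 941 W × 15.8 h × 7 d = 104,075 Wh = 104.1 kWh
Total energy = 7.333 + 3.948 + 104.1 = 115.4 kWh
Cost = 115.4 kWh × €0.302 = €34.84 ≈ €35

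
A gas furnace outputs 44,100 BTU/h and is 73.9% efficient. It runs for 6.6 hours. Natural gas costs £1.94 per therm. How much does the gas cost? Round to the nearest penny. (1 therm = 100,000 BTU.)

Heat delivered = 44,100 BTU/h × 6.6 h = 291,060 BTU
Gas input = 291,060 / 0.739 = 393,857 BTU
= 393,857 / 100,000 = 3.939 therm
Cost = 3.939 × £1.94/therm = £7.64

£7.64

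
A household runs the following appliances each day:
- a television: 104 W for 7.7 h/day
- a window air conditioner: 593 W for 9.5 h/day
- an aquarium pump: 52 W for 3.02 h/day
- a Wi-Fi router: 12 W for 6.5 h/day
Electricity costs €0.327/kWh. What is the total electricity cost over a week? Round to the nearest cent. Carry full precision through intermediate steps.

television: 104 W × 7.7 h × 7 d = 5,606 Wh = 5.606 kWh
window air conditioner: 593 W × 9.5 h × 7 d = 39,434 Wh = 39.43 kWh
aquarium pump: 52 W × 3.02 h × 7 d = 1,099 Wh = 1.099 kWh
Wi-Fi router: 12 W × 6.5 h × 7 d = 546 Wh = 0.546 kWh
Total energy = 5.606 + 39.43 + 1.099 + 0.546 = 46.69 kWh
Cost = 46.69 kWh × €0.327 = €15.27

€15.27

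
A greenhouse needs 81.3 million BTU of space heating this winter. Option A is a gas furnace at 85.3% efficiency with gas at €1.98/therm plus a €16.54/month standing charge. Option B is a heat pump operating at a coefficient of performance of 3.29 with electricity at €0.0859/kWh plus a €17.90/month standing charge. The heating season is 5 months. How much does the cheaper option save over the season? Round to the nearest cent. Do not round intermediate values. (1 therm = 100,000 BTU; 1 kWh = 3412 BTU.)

Heat load = 81.3 × 10⁶ BTU = 81,300,000 BTU
Gas: input = 81,300,000 / 0.853 = 95,310,668 BTU = 953.1 therm → 953.1 × €1.98 = €1,887.15; + 5 × €16.54 standing = €1,969.85
Heat pump: 81,300,000 BTU / 3412 = 23,830 kWh heat; / 3.29 = 7,242 kWh in → × €0.0859 = €622.13; + 5 × €17.90 standing = €711.63
Difference = |€1,969.85 − €711.63| = €1,258.22

€1258.22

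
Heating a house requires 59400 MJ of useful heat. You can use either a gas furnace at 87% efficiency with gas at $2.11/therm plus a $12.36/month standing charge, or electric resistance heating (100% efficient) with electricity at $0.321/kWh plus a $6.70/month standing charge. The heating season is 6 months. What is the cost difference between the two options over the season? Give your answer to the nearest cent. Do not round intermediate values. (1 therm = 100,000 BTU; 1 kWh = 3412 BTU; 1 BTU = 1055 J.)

Heat load = 59400 MJ = 59,400,000,000 J / 1055 = 56,303,318 BTU
Gas: input = 56,303,318 / 0.87 = 64,716,457 BTU = 647.2 therm → 647.2 × $2.11 = $1,365.52; + 6 × $12.36 standing = $1,439.68
Electric: 56,303,318 BTU / 3412 = 16,500 kWh → × $0.321 = $5,297.00; + 6 × $6.70 standing = $5,337.20
Difference = |$1,439.68 − $5,337.20| = $3,897.52

$3897.52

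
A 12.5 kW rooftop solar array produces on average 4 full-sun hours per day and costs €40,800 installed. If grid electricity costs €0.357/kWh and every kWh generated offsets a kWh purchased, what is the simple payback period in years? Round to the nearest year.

6 years

Daily generation = 12.5 kW × 4 h = 50 kWh
Annual generation = 50 × 365 = 18250 kWh
Annual savings = 18250 × €0.357 = €6,515.25
Payback = €40,800 / €6,515.25 = 6.26 years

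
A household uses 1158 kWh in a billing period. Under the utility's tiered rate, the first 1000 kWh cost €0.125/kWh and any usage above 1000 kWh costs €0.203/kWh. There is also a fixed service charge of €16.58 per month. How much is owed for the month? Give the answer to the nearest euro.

First 1000 kWh × €0.125 = €125.00
Remaining 158 kWh × €0.203 = €32.07
Energy charge = €157.07; + service €16.58 = €173.65 ≈ €174

€174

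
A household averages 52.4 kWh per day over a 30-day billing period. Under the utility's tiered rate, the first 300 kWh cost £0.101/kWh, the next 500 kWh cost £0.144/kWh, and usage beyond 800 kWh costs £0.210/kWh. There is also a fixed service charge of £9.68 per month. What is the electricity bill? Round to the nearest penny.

£274.10

Usage = 52.4 kWh/day × 30 days = 1572 kWh
First 300 kWh × £0.101 = £30.30
Next 500 kWh × £0.144 = £72.00
Remaining 772 kWh × £0.210 = £162.12
Energy charge = £264.42; + service £9.68 = £274.10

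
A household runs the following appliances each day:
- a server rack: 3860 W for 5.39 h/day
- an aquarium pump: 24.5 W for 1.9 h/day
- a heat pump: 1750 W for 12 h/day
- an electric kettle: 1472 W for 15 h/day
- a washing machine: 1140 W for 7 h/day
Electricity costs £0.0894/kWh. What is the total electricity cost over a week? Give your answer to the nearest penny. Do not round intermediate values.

£45.00

server rack: 3860 W × 5.39 h × 7 d = 145,638 Wh = 145.6 kWh
aquarium pump: 24.5 W × 1.9 h × 7 d = 326 Wh = 0.3258 kWh
heat pump: 1750 W × 12 h × 7 d = 147,000 Wh = 147 kWh
electric kettle: 1472 W × 15 h × 7 d = 154,560 Wh = 154.6 kWh
washing machine: 1140 W × 7 h × 7 d = 55,860 Wh = 55.86 kWh
Total energy = 145.6 + 0.3258 + 147 + 154.6 + 55.86 = 503.4 kWh
Cost = 503.4 kWh × £0.0894 = £45.00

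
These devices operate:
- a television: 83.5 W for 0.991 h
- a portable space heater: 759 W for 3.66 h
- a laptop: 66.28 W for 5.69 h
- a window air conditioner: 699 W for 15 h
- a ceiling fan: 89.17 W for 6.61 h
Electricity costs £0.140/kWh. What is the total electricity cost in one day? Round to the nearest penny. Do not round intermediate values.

television: 83.5 W × 0.991 h = 83 Wh = 0.08275 kWh
portable space heater: 759 W × 3.66 h = 2,778 Wh = 2.778 kWh
laptop: 66.28 W × 5.69 h = 377 Wh = 0.3771 kWh
window air conditioner: 699 W × 15 h = 10,485 Wh = 10.48 kWh
ceiling fan: 89.17 W × 6.61 h = 589 Wh = 0.5894 kWh
Total energy = 0.08275 + 2.778 + 0.3771 + 10.48 + 0.5894 = 14.31 kWh
Cost = 14.31 kWh × £0.140 = £2.00

£2.00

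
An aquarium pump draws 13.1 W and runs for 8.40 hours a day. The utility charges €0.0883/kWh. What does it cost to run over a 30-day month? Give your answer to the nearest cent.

Energy = 13.1 W × 8.40 h/day × 30 days = 3,301 Wh = 3.301 kWh
Cost = 3.301 kWh × €0.0883/kWh = €0.29

€0.29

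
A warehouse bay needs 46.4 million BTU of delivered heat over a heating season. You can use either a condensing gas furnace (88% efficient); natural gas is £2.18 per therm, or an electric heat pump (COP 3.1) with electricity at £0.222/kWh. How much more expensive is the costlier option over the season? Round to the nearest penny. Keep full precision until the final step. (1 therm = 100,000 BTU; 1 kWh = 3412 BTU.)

£175.59

Heat load = 46.4 × 10⁶ BTU = 46,400,000 BTU
Gas: input = 46,400,000 / 0.88 = 52,727,273 BTU = 527.3 therm → 527.3 × £2.18 = £1,149.45
Heat pump: 46,400,000 BTU / 3412 = 13,600 kWh heat; / 3.1 = 4,387 kWh in → × £0.222 = £973.87
Difference = |£1,149.45 − £973.87| = £175.59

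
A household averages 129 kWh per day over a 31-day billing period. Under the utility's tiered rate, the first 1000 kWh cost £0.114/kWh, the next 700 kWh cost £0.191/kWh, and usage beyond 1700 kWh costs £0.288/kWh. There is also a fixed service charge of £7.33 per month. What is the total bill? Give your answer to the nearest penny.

Usage = 129 kWh/day × 31 days = 3999 kWh
First 1000 kWh × £0.114 = £114.00
Next 700 kWh × £0.191 = £133.70
Remaining 2299 kWh × £0.288 = £662.11
Energy charge = £909.81; + service £7.33 = £917.14

£917.14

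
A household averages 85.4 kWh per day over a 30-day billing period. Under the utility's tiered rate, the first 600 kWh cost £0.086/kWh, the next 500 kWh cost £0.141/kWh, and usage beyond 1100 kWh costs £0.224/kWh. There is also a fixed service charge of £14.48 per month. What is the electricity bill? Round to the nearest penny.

£464.07

Usage = 85.4 kWh/day × 30 days = 2562 kWh
First 600 kWh × £0.086 = £51.60
Next 500 kWh × £0.141 = £70.50
Remaining 1462 kWh × £0.224 = £327.49
Energy charge = £449.59; + service £14.48 = £464.07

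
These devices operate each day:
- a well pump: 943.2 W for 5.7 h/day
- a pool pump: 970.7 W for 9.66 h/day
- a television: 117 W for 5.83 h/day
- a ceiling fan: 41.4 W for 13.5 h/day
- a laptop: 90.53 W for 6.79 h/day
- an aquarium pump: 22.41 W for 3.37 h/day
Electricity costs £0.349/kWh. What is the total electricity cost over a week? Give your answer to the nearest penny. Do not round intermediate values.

well pump: 943.2 W × 5.7 h × 7 d = 37,634 Wh = 37.63 kWh
pool pump: 970.7 W × 9.66 h × 7 d = 65,639 Wh = 65.64 kWh
television: 117 W × 5.83 h × 7 d = 4,775 Wh = 4.775 kWh
ceiling fan: 41.4 W × 13.5 h × 7 d = 3,912 Wh = 3.912 kWh
laptop: 90.53 W × 6.79 h × 7 d = 4,303 Wh = 4.303 kWh
aquarium pump: 22.41 W × 3.37 h × 7 d = 529 Wh = 0.5287 kWh
Total energy = 37.63 + 65.64 + 4.775 + 3.912 + 4.303 + 0.5287 = 116.8 kWh
Cost = 116.8 kWh × £0.349 = £40.76

£40.76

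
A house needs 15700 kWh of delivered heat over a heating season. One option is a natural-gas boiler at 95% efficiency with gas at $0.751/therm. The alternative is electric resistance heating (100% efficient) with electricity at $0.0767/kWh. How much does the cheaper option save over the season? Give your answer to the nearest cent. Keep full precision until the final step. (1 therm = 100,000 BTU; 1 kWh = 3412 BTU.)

$780.72

Heat load = 15700 kWh × 3412 = 53,568,400 BTU
Gas: input = 53,568,400 / 0.95 = 56,387,789 BTU = 563.9 therm → 563.9 × $0.751 = $423.47
Electric: 53,568,400 BTU / 3412 = 15,700 kWh → × $0.0767 = $1,204.19
Difference = |$423.47 − $1,204.19| = $780.72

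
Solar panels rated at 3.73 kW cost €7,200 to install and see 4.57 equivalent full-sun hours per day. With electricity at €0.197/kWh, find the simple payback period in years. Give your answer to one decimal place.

Daily generation = 3.73 kW × 4.57 h = 17.05 kWh
Annual generation = 17.05 × 365 = 6221.8 kWh
Annual savings = 6221.8 × €0.197 = €1,225.70
Payback = €7,200 / €1,225.70 = 5.87 years

5.9 years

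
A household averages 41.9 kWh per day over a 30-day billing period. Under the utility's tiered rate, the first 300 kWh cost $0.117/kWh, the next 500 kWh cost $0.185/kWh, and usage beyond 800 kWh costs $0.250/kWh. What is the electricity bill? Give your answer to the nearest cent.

Usage = 41.9 kWh/day × 30 days = 1257 kWh
First 300 kWh × $0.117 = $35.10
Next 500 kWh × $0.185 = $92.50
Remaining 457 kWh × $0.250 = $114.25
Total = $241.85

$241.85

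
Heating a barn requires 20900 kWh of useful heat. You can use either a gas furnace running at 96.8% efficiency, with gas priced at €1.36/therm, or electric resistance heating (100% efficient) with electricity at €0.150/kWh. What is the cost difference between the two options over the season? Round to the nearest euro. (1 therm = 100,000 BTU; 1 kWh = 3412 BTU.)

€2133

Heat load = 20900 kWh × 3412 = 71,310,800 BTU
Gas: input = 71,310,800 / 0.968 = 73,668,182 BTU = 736.7 therm → 736.7 × €1.36 = €1,001.89
Electric: 71,310,800 BTU / 3412 = 20,900 kWh → × €0.150 = €3,135.00
Difference = |€1,001.89 − €3,135.00| = €2,133.11 ≈ €2133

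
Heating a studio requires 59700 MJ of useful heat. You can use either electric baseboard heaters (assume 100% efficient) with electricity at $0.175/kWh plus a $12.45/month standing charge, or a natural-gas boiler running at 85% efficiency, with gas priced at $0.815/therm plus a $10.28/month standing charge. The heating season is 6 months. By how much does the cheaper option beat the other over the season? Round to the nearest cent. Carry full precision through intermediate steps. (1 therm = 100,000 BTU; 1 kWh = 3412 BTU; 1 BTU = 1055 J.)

Heat load = 59700 MJ = 59,700,000,000 J / 1055 = 56,587,678 BTU
Gas: input = 56,587,678 / 0.85 = 66,573,739 BTU = 665.7 therm → 665.7 × $0.815 = $542.58; + 6 × $10.28 standing = $604.26
Electric: 56,587,678 BTU / 3412 = 16,580 kWh → × $0.175 = $2,902.36; + 6 × $12.45 standing = $2,977.06
Difference = |$604.26 − $2,977.06| = $2,372.80

$2372.80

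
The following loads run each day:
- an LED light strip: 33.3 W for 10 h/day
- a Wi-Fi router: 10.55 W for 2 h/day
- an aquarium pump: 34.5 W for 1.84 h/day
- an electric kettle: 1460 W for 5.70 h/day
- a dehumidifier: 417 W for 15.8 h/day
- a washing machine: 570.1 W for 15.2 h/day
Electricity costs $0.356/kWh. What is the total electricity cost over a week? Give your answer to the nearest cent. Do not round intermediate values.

LED light strip: 33.3 W × 10 h × 7 d = 2,331 Wh = 2.331 kWh
Wi-Fi router: 10.55 W × 2 h × 7 d = 148 Wh = 0.1477 kWh
aquarium pump: 34.5 W × 1.84 h × 7 d = 444 Wh = 0.4444 kWh
electric kettle: 1460 W × 5.70 h × 7 d = 58,254 Wh = 58.25 kWh
dehumidifier: 417 W × 15.8 h × 7 d = 46,120 Wh = 46.12 kWh
washing machine: 570.1 W × 15.2 h × 7 d = 60,659 Wh = 60.66 kWh
Total energy = 2.331 + 0.1477 + 0.4444 + 58.25 + 46.12 + 60.66 = 168 kWh
Cost = 168 kWh × $0.356 = $59.79

$59.79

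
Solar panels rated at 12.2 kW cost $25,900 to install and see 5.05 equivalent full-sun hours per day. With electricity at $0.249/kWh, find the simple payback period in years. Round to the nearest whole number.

Daily generation = 12.2 kW × 5.05 h = 61.61 kWh
Annual generation = 61.61 × 365 = 22488 kWh
Annual savings = 22488 × $0.249 = $5,599.42
Payback = $25,900 / $5,599.42 = 4.63 years

5 years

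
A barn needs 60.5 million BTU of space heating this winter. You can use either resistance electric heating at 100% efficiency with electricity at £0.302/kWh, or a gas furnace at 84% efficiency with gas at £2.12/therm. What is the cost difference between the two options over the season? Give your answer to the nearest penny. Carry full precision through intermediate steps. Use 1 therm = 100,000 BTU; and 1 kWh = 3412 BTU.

Heat load = 60.5 × 10⁶ BTU = 60,500,000 BTU
Gas: input = 60,500,000 / 0.84 = 72,023,810 BTU = 720.2 therm → 720.2 × £2.12 = £1,526.90
Electric: 60,500,000 BTU / 3412 = 17,730 kWh → × £0.302 = £5,354.92
Difference = |£1,526.90 − £5,354.92| = £3,828.02

£3828.02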